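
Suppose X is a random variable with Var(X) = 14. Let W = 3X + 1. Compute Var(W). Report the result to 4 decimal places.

126.0000

Var(3X + 1) = (3)²·Var(X) = 9·14 = 126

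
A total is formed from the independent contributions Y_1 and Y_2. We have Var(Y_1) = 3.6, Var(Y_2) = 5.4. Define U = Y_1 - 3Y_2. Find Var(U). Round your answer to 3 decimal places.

52.200

By independence, Var(U) = (1)²Var(Y_1) + (-3)²Var(Y_2)
= (1)²·3.6 + (-3)²·5.4 = 52.2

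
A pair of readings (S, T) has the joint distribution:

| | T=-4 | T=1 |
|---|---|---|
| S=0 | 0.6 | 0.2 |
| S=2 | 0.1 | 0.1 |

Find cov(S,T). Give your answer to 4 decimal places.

E[S] = 0.4,  E[T] = -2.5
E[ST] = -0.6
cov(S,T) = E[ST] − E[S]E[T] = -0.6 − (0.4)(-2.5) = 0.4

0.4000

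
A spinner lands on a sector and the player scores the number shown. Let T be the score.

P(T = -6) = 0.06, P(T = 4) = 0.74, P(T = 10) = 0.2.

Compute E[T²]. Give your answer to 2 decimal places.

34.00

E[T²] = (-6)²(0.06) + (4)²(0.74) + (10)²(0.2) = 34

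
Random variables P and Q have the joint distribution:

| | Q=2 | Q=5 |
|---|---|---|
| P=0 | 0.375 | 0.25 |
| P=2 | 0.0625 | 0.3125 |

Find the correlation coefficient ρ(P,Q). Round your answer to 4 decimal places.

E[P] = 0.75,  E[Q] = 3.6875
E[PQ] = 3.375
cov(P,Q) = E[PQ] − E[P]E[Q] = 3.375 − (0.75)(3.6875) = 0.609375
Var(P) = 0.9375,  Var(Q) = 2.21484375
ρ = 0.609375 / √(0.9375·2.21484375) ≈ 0.4229

0.4229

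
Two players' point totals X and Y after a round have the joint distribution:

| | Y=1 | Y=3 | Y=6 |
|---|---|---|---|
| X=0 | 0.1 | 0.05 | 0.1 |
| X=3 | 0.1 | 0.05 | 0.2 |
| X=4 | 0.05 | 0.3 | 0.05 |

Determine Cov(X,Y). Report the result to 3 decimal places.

E[X] = 2.65,  E[Y] = 3.55
E[XY] = 9.35
Cov(X,Y) = E[XY] − E[X]E[Y] = 9.35 − (2.65)(3.55) = -0.0575

-0.058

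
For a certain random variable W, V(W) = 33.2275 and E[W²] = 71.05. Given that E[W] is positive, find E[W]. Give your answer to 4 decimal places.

(E[W])² = E[W²] − V(W) = 71.05 − 33.2275 = 37.8225
E[W] = √37.8225 = 6.15

6.1500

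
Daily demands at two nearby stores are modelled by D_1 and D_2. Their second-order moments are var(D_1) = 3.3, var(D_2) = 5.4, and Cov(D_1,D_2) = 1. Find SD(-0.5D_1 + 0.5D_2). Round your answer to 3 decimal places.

1.294

var(-0.5D_1 + 0.5D_2) = (-0.5)²·var(D_1) + (0.5)²·var(D_2) + 2·(-0.5)·(0.5)·Cov(D_1,D_2)
= 0.25·3.3 + 0.25·5.4 + -0.5·1 = 1.675
SD(-0.5D_1 + 0.5D_2) = √1.675 ≈ 1.294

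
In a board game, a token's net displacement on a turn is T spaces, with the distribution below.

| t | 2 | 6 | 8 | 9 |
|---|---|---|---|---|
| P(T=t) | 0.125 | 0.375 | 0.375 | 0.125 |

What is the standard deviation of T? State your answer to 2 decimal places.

2.06

E[T] = (2)(0.125) + (6)(0.375) + (8)(0.375) + (9)(0.125) = 6.625
E[T²] = (2)²(0.125) + (6)²(0.375) + (8)²(0.375) + (9)²(0.125) = 48.125
V(T) = E[T²] − (E[T])² = 48.125 − (6.625)² = 4.234375
SD(T) = √4.234375 ≈ 2.06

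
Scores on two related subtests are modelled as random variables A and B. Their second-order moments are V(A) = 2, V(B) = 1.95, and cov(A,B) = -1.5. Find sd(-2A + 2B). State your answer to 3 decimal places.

V(-2A + 2B) = (-2)²·V(A) + (2)²·V(B) + 2·(-2)·(2)·cov(A,B)
= 4·2 + 4·1.95 + -8·-1.5 = 27.8
sd(-2A + 2B) = √27.8 ≈ 5.273

5.273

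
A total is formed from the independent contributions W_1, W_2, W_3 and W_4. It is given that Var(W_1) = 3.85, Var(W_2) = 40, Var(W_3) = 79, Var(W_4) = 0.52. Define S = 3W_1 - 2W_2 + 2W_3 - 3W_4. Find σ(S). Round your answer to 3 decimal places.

By independence, Var(S) = (3)²Var(W_1) + (-2)²Var(W_2) + (2)²Var(W_3) + (-3)²Var(W_4)
= (3)²·3.85 + (-2)²·40 + (2)²·79 + (-3)²·0.52 = 515.33
σ(S) = √515.33 ≈ 22.701

22.701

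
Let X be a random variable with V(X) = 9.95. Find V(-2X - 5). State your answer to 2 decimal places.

V(-2X - 5) = (-2)²·V(X) = 4·9.95 = 39.8

39.80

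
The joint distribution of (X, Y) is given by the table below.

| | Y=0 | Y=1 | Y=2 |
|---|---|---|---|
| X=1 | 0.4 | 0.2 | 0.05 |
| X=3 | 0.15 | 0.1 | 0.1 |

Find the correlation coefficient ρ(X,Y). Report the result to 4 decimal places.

0.2568

E[X] = 1.7,  E[Y] = 0.6
E[XY] = 1.2
Cov(X,Y) = E[XY] − E[X]E[Y] = 1.2 − (1.7)(0.6) = 0.18
Var(X) = 0.91,  Var(Y) = 0.54
ρ = 0.18 / √(0.91·0.54) ≈ 0.2568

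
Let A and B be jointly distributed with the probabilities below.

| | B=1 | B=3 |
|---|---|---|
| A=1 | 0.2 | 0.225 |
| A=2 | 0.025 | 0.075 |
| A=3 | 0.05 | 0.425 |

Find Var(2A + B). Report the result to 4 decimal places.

5.6975

E[A] = 2.05,  E[B] = 2.45,  E[AB] = 5.35
Var(A) = 5.1 − (2.05)² = 0.8975;  Var(B) = 6.8 − (2.45)² = 0.7975
cov(A,B) = 5.35 − (2.05)(2.45) = 0.3275
Var(2A + B) = (2)²·0.8975 + (1)²·0.7975 + 2·(2)·(1)·0.3275 = 5.6975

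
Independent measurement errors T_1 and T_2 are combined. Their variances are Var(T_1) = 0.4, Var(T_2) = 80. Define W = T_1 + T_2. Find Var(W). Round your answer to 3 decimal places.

By independence, Var(W) = (1)²Var(T_1) + (1)²Var(T_2)
= (1)²·0.4 + (1)²·80 = 80.4

80.400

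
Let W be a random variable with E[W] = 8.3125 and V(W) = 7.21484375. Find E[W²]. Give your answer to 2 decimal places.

76.31

E[W²] = V(W) + (E[W])² = 7.21484375 + (8.3125)² = 76.3125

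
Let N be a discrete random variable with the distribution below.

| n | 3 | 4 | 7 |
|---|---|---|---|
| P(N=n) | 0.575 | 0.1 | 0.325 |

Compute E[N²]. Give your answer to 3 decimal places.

E[N²] = (3)²(0.575) + (4)²(0.1) + (7)²(0.325) = 22.7

22.700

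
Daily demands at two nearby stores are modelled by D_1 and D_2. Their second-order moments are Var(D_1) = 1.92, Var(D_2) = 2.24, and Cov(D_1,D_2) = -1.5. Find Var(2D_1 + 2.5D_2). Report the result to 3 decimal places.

Var(2D_1 + 2.5D_2) = (2)²·Var(D_1) + (2.5)²·Var(D_2) + 2·(2)·(2.5)·Cov(D_1,D_2)
= 4·1.92 + 6.25·2.24 + 10·-1.5 = 6.68

6.680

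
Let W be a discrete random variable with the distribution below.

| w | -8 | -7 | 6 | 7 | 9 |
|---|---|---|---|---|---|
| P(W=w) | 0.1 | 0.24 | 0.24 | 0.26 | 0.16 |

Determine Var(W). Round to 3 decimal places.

E[W] = (-8)(0.1) + (-7)(0.24) + (6)(0.24) + (7)(0.26) + (9)(0.16) = 2.22
E[W²] = (-8)²(0.1) + (-7)²(0.24) + (6)²(0.24) + (7)²(0.26) + (9)²(0.16) = 52.5
Var(W) = E[W²] − (E[W])² = 52.5 − (2.22)² = 47.5716

47.572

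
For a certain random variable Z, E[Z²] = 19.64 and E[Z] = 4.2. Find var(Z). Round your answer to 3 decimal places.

var(Z) = 19.64 − (4.2)² = 2

2.000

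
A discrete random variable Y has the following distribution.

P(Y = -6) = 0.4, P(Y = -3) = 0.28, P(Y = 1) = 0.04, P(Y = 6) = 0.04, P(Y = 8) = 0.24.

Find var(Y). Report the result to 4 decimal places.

32.6784

E[Y] = (-6)(0.4) + (-3)(0.28) + (1)(0.04) + (6)(0.04) + (8)(0.24) = -1.04
E[Y²] = (-6)²(0.4) + (-3)²(0.28) + (1)²(0.04) + (6)²(0.04) + (8)²(0.24) = 33.76
var(Y) = E[Y²] − (E[Y])² = 33.76 − (-1.04)² = 32.6784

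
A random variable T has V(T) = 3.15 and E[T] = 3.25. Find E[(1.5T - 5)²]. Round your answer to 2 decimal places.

7.10

E[1.5T - 5] = 1.5·3.25 − 5 = -0.125
V(1.5T - 5) = (1.5)²·3.15 = 7.0875
E[(1.5T - 5)²] = V((1.5T - 5)) + (E[(1.5T - 5)])² = 7.0875 + (-0.125)² = 7.103125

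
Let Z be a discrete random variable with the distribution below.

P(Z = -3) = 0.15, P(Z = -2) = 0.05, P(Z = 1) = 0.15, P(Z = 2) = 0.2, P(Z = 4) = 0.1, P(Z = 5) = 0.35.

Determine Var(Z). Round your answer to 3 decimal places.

8.228

E[Z] = (-3)(0.15) + (-2)(0.05) + (1)(0.15) + (2)(0.2) + (4)(0.1) + (5)(0.35) = 2.15
E[Z²] = (-3)²(0.15) + (-2)²(0.05) + (1)²(0.15) + (2)²(0.2) + (4)²(0.1) + (5)²(0.35) = 12.85
Var(Z) = E[Z²] − (E[Z])² = 12.85 − (2.15)² = 8.2275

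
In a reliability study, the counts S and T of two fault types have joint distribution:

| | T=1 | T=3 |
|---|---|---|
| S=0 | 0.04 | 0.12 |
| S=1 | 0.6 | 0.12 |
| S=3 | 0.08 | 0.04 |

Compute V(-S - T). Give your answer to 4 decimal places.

E[S] = 1.08,  E[T] = 1.56,  E[ST] = 1.56
V(S) = 1.8 − (1.08)² = 0.6336;  V(T) = 3.24 − (1.56)² = 0.8064
Cov(S,T) = 1.56 − (1.08)(1.56) = -0.1248
V(-S - T) = (-1)²·0.6336 + (-1)²·0.8064 + 2·(-1)·(-1)·-0.1248 = 1.1904

1.1904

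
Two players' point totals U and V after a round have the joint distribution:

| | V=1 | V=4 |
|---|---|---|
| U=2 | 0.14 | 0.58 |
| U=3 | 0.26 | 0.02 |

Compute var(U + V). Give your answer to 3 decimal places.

E[U] = 2.28,  E[V] = 2.8,  E[UV] = 5.94
var(U) = 5.4 − (2.28)² = 0.2016;  var(V) = 10 − (2.8)² = 2.16
cov(U,V) = 5.94 − (2.28)(2.8) = -0.444
var(U + V) = (1)²·0.2016 + (1)²·2.16 + 2·(1)·(1)·-0.444 = 1.4736

1.474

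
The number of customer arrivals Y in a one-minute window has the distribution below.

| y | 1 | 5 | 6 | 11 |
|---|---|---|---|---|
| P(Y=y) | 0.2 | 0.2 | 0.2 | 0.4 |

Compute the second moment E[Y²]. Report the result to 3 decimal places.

60.800

E[Y²] = (1)²(0.2) + (5)²(0.2) + (6)²(0.2) + (11)²(0.4) = 60.8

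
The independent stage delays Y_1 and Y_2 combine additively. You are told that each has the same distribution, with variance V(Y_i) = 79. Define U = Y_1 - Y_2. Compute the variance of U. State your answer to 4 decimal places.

158.0000

By independence, V(U) = (1)²V(Y_1) + (-1)²V(Y_2)
= (1)²·79 + (-1)²·79 = 158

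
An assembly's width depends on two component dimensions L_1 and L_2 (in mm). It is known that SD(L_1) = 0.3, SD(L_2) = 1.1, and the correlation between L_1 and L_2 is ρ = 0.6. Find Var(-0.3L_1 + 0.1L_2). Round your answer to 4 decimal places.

Var(L_1) = (0.3)² = 0.09;  Var(L_2) = (1.1)² = 1.21
Cov(L_1,L_2) = ρ·SD(L_1)·SD(L_2) = 0.6·0.3·1.1 = 0.198
Var(-0.3L_1 + 0.1L_2) = (-0.3)²·Var(L_1) + (0.1)²·Var(L_2) + 2·(-0.3)·(0.1)·Cov(L_1,L_2)
= 0.09·0.09 + 0.01·1.21 + -0.06·0.198 = 0.00832

0.0083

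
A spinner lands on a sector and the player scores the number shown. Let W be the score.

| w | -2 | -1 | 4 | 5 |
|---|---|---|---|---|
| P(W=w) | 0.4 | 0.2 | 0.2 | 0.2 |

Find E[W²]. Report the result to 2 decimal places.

E[W²] = (-2)²(0.4) + (-1)²(0.2) + (4)²(0.2) + (5)²(0.2) = 10

10.00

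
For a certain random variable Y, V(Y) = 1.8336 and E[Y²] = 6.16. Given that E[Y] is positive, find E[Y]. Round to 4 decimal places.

2.0800

(E[Y])² = E[Y²] − V(Y) = 6.16 − 1.8336 = 4.3264
E[Y] = √4.3264 = 2.08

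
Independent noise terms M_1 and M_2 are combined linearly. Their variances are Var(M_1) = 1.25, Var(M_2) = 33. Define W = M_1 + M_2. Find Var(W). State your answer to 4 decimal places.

By independence, Var(W) = (1)²Var(M_1) + (1)²Var(M_2)
= (1)²·1.25 + (1)²·33 = 34.25

34.2500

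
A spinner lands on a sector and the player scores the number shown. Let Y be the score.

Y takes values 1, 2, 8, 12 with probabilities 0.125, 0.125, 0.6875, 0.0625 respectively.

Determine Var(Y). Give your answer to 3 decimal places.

9.734

E[Y] = (1)(0.125) + (2)(0.125) + (8)(0.6875) + (12)(0.0625) = 6.625
E[Y²] = (1)²(0.125) + (2)²(0.125) + (8)²(0.6875) + (12)²(0.0625) = 53.625
Var(Y) = E[Y²] − (E[Y])² = 53.625 − (6.625)² = 9.734375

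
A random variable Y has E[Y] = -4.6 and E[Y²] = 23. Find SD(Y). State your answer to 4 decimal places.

1.3565

Var(Y) = 23 − (-4.6)² = 1.84
SD(Y) = √1.84 ≈ 1.3565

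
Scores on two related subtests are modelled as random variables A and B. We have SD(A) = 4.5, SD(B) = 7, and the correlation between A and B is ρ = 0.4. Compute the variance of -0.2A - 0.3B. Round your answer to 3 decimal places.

6.732

Var(A) = (4.5)² = 20.25;  Var(B) = (7)² = 49
Cov(A,B) = ρ·SD(A)·SD(B) = 0.4·4.5·7 = 12.6
Var(-0.2A - 0.3B) = (-0.2)²·Var(A) + (-0.3)²·Var(B) + 2·(-0.2)·(-0.3)·Cov(A,B)
= 0.04·20.25 + 0.09·49 + 0.12·12.6 = 6.732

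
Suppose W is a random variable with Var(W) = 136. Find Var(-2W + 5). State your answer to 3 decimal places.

544.000

Var(-2W + 5) = (-2)²·Var(W) = 4·136 = 544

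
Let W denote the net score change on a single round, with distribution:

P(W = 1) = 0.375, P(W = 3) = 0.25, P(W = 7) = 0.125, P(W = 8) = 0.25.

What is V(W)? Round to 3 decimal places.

8.750

E[W] = (1)(0.375) + (3)(0.25) + (7)(0.125) + (8)(0.25) = 4
E[W²] = (1)²(0.375) + (3)²(0.25) + (7)²(0.125) + (8)²(0.25) = 24.75
V(W) = E[W²] − (E[W])² = 24.75 − (4)² = 8.75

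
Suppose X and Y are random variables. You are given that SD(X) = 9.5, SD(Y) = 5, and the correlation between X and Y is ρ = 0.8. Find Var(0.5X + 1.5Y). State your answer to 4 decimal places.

135.8125

Var(X) = (9.5)² = 90.25;  Var(Y) = (5)² = 25
Cov(X,Y) = ρ·SD(X)·SD(Y) = 0.8·9.5·5 = 38
Var(0.5X + 1.5Y) = (0.5)²·Var(X) + (1.5)²·Var(Y) + 2·(0.5)·(1.5)·Cov(X,Y)
= 0.25·90.25 + 2.25·25 + 1.5·38 = 135.8125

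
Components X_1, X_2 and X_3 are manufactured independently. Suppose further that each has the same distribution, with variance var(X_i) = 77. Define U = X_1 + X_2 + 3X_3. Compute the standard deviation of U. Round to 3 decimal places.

29.103

By independence, var(U) = (1)²var(X_1) + (1)²var(X_2) + (3)²var(X_3)
= (1)²·77 + (1)²·77 + (3)²·77 = 847
sd(U) = √847 ≈ 29.103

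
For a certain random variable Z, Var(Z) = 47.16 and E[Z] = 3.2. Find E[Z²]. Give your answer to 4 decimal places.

57.4000

E[Z²] = Var(Z) + (E[Z])² = 47.16 + (3.2)² = 57.4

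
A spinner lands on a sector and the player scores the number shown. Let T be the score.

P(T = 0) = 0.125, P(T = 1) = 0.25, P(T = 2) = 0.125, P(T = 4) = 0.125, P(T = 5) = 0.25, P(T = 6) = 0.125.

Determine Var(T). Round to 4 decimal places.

E[T] = (0)(0.125) + (1)(0.25) + (2)(0.125) + (4)(0.125) + (5)(0.25) + (6)(0.125) = 3
E[T²] = (0)²(0.125) + (1)²(0.25) + (2)²(0.125) + (4)²(0.125) + (5)²(0.25) + (6)²(0.125) = 13.5
Var(T) = E[T²] − (E[T])² = 13.5 − (3)² = 4.5

4.5000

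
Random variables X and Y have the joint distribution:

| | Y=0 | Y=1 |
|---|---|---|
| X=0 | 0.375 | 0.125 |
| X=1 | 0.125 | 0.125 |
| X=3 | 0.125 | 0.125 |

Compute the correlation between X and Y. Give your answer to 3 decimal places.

0.211

E[X] = 1,  E[Y] = 0.375
E[XY] = 0.5
Cov(X,Y) = E[XY] − E[X]E[Y] = 0.5 − (1)(0.375) = 0.125
var(X) = 1.5,  var(Y) = 0.234375
ρ = 0.125 / √(1.5·0.234375) ≈ 0.211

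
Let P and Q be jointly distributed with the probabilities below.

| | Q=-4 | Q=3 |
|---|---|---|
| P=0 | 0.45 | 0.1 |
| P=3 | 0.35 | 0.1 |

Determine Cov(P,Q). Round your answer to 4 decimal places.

0.2100

E[P] = 1.35,  E[Q] = -2.6
E[PQ] = -3.3
Cov(P,Q) = E[PQ] − E[P]E[Q] = -3.3 − (1.35)(-2.6) = 0.21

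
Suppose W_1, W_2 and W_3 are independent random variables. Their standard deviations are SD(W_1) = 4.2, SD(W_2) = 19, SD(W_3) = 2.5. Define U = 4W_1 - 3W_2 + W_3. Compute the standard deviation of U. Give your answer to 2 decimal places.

59.48

var(W_1) = 17.64, var(W_2) = 361, var(W_3) = 6.25
By independence, var(U) = (4)²var(W_1) + (-3)²var(W_2) + (1)²var(W_3)
= (4)²·17.64 + (-3)²·361 + (1)²·6.25 = 3537.49
SD(U) = √3537.49 ≈ 59.48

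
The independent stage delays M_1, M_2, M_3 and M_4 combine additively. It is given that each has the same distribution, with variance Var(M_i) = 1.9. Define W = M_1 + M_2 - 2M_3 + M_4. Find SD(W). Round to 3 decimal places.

3.647

By independence, Var(W) = (1)²Var(M_1) + (1)²Var(M_2) + (-2)²Var(M_3) + (1)²Var(M_4)
= (1)²·1.9 + (1)²·1.9 + (-2)²·1.9 + (1)²·1.9 = 13.3
SD(W) = √13.3 ≈ 3.647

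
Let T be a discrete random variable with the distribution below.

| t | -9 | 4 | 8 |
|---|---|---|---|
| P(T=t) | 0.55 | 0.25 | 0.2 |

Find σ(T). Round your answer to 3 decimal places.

E[T] = (-9)(0.55) + (4)(0.25) + (8)(0.2) = -2.35
E[T²] = (-9)²(0.55) + (4)²(0.25) + (8)²(0.2) = 61.35
var(T) = E[T²] − (E[T])² = 61.35 − (-2.35)² = 55.8275
σ(T) = √55.8275 ≈ 7.472

7.472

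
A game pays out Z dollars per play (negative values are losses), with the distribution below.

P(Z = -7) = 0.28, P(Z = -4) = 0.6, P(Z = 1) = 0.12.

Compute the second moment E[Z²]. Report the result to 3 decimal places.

23.440

E[Z²] = (-7)²(0.28) + (-4)²(0.6) + (1)²(0.12) = 23.44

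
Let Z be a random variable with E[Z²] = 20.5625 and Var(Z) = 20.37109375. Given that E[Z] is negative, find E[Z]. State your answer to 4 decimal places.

-0.4375

(E[Z])² = E[Z²] − Var(Z) = 20.5625 − 20.37109375 = 0.19140625
E[Z] = −√0.19140625 = -0.4375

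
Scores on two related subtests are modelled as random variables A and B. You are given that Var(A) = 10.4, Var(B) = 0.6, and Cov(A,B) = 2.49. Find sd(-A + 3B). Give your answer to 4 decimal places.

Var(-A + 3B) = (-1)²·Var(A) + (3)²·Var(B) + 2·(-1)·(3)·Cov(A,B)
= 1·10.4 + 9·0.6 + -6·2.49 = 0.86
sd(-A + 3B) = √0.86 ≈ 0.9274

0.9274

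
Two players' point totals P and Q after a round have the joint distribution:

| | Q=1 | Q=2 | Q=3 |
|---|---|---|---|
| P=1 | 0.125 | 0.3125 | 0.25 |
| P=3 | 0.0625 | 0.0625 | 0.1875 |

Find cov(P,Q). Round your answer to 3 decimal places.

0.094

E[P] = 1.625,  E[Q] = 2.25
E[PQ] = 3.75
cov(P,Q) = E[PQ] − E[P]E[Q] = 3.75 − (1.625)(2.25) = 0.09375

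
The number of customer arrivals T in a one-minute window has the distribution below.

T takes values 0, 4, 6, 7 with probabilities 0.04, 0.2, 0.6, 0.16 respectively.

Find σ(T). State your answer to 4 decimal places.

1.4730

E[T] = (0)(0.04) + (4)(0.2) + (6)(0.6) + (7)(0.16) = 5.52
E[T²] = (0)²(0.04) + (4)²(0.2) + (6)²(0.6) + (7)²(0.16) = 32.64
V(T) = E[T²] − (E[T])² = 32.64 − (5.52)² = 2.1696
σ(T) = √2.1696 ≈ 1.4730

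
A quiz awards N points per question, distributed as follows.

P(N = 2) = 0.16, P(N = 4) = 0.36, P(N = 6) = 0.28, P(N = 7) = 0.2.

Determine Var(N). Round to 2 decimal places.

E[N] = (2)(0.16) + (4)(0.36) + (6)(0.28) + (7)(0.2) = 4.84
E[N²] = (2)²(0.16) + (4)²(0.36) + (6)²(0.28) + (7)²(0.2) = 26.28
Var(N) = E[N²] − (E[N])² = 26.28 − (4.84)² = 2.8544

2.85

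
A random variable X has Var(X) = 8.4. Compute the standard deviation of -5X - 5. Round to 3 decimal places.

14.491

Var(-5X - 5) = (-5)²·8.4 = 210
SD(-5X - 5) = √210 ≈ 14.491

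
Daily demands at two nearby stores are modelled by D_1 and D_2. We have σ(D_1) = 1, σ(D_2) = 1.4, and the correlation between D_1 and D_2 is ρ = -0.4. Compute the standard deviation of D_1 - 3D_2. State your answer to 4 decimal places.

4.6904

Var(D_1) = (1)² = 1;  Var(D_2) = (1.4)² = 1.96
cov(D_1,D_2) = ρ·σ(D_1)·σ(D_2) = -0.4·1·1.4 = -0.56
Var(D_1 - 3D_2) = (1)²·Var(D_1) + (-3)²·Var(D_2) + 2·(1)·(-3)·cov(D_1,D_2)
= 1·1 + 9·1.96 + -6·-0.56 = 22
σ(D_1 - 3D_2) = √22 ≈ 4.6904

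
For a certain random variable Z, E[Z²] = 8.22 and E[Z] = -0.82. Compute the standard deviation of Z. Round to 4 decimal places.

2.7473

Var(Z) = 8.22 − (-0.82)² = 7.5476
SD(Z) = √7.5476 ≈ 2.7473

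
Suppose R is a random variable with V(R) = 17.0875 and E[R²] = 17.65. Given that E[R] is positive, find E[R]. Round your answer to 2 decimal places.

0.75

(E[R])² = E[R²] − V(R) = 17.65 − 17.0875 = 0.5625
E[R] = √0.5625 = 0.75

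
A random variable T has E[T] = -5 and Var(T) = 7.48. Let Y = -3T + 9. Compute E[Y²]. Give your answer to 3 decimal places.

643.320

E[-3T + 9] = -3·-5 + 9 = 24
Var(-3T + 9) = (-3)²·7.48 = 67.32
E[Y²] = Var(Y) + (E[Y])² = 67.32 + (24)² = 643.32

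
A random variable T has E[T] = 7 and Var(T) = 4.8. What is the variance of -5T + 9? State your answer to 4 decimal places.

Var(-5T + 9) = (-5)²·Var(T) = 25·4.8 = 120

120.0000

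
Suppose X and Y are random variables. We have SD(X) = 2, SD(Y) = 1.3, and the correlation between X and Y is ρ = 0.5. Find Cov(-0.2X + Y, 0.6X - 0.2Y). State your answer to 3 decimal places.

0.014

Var(X) = (2)² = 4;  Var(Y) = (1.3)² = 1.69
Cov(X,Y) = ρ·SD(X)·SD(Y) = 0.5·2·1.3 = 1.3
Cov(-0.2X + Y, 0.6X - 0.2Y) = (-0.2)(0.6)Var(X) + (1)(-0.2)Var(Y) + [(-0.2)(-0.2) + (1)(0.6)]Cov(X,Y)
= -0.12·4 + -0.2·1.69 + 0.64·1.3 = 0.014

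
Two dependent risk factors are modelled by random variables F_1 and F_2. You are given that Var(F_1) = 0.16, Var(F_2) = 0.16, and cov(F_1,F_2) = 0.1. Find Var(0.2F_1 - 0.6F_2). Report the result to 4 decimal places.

0.0400

Var(0.2F_1 - 0.6F_2) = (0.2)²·Var(F_1) + (-0.6)²·Var(F_2) + 2·(0.2)·(-0.6)·cov(F_1,F_2)
= 0.04·0.16 + 0.36·0.16 + -0.24·0.1 = 0.04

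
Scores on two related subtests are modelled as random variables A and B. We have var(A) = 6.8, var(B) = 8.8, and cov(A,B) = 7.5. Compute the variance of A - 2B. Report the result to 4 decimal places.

var(A - 2B) = (1)²·var(A) + (-2)²·var(B) + 2·(1)·(-2)·cov(A,B)
= 1·6.8 + 4·8.8 + -4·7.5 = 12

12.0000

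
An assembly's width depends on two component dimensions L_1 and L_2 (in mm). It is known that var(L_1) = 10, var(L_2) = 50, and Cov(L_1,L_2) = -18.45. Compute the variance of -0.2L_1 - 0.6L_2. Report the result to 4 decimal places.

13.9720

var(-0.2L_1 - 0.6L_2) = (-0.2)²·var(L_1) + (-0.6)²·var(L_2) + 2·(-0.2)·(-0.6)·Cov(L_1,L_2)
= 0.04·10 + 0.36·50 + 0.24·-18.45 = 13.972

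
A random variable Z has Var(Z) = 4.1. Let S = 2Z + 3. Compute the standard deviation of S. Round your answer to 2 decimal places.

Var(2Z + 3) = (2)²·4.1 = 16.4
SD(S) = √16.4 ≈ 4.05

4.05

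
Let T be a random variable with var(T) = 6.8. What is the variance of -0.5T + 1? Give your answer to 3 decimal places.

1.700

var(-0.5T + 1) = (-0.5)²·var(T) = 0.25·6.8 = 1.7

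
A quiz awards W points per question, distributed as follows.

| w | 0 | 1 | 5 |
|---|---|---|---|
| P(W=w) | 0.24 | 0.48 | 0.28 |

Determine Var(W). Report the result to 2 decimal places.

3.95

E[W] = (0)(0.24) + (1)(0.48) + (5)(0.28) = 1.88
E[W²] = (0)²(0.24) + (1)²(0.48) + (5)²(0.28) = 7.48
Var(W) = E[W²] − (E[W])² = 7.48 − (1.88)² = 3.9456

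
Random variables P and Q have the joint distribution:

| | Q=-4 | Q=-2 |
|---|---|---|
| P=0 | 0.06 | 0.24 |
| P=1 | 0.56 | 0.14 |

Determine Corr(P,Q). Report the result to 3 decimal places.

E[P] = 0.7,  E[Q] = -3.24
E[PQ] = -2.52
Cov(P,Q) = E[PQ] − E[P]E[Q] = -2.52 − (0.7)(-3.24) = -0.252
Var(P) = 0.21,  Var(Q) = 0.9424
ρ = -0.252 / √(0.21·0.9424) ≈ -0.566

-0.566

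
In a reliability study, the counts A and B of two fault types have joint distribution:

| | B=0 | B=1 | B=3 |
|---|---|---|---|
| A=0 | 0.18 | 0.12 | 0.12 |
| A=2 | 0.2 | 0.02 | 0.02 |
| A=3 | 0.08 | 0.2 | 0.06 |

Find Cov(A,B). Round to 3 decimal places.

-0.110

E[A] = 1.5,  E[B] = 0.94
E[AB] = 1.3
Cov(A,B) = E[AB] − E[A]E[B] = 1.3 − (1.5)(0.94) = -0.11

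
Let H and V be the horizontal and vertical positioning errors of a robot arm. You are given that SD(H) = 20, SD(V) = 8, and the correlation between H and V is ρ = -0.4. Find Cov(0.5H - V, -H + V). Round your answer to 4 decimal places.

Var(H) = (20)² = 400;  Var(V) = (8)² = 64
Cov(H,V) = ρ·SD(H)·SD(V) = -0.4·20·8 = -64
Cov(0.5H - V, -H + V) = (0.5)(-1)Var(H) + (-1)(1)Var(V) + [(0.5)(1) + (-1)(-1)]Cov(H,V)
= -0.5·400 + -1·64 + 1.5·-64 = -360

-360.0000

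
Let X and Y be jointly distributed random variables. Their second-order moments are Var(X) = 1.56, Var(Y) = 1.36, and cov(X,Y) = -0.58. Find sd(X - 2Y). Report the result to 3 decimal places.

3.053

Var(X - 2Y) = (1)²·Var(X) + (-2)²·Var(Y) + 2·(1)·(-2)·cov(X,Y)
= 1·1.56 + 4·1.36 + -4·-0.58 = 9.32
sd(X - 2Y) = √9.32 ≈ 3.053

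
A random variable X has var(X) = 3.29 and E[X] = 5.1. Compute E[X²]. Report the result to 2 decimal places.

29.30

E[X²] = var(X) + (E[X])² = 3.29 + (5.1)² = 29.3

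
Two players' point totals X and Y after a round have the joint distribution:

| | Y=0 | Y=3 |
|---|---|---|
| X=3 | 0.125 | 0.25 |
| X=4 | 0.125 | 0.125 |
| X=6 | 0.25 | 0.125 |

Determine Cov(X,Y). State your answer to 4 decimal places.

E[X] = 4.375,  E[Y] = 1.5
E[XY] = 6
Cov(X,Y) = E[XY] − E[X]E[Y] = 6 − (4.375)(1.5) = -0.5625

-0.5625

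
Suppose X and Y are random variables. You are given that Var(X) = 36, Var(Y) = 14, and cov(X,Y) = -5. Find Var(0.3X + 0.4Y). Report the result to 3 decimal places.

4.280

Var(0.3X + 0.4Y) = (0.3)²·Var(X) + (0.4)²·Var(Y) + 2·(0.3)·(0.4)·cov(X,Y)
= 0.09·36 + 0.16·14 + 0.24·-5 = 4.28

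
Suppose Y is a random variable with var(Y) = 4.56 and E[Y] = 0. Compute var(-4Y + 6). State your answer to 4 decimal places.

72.9600

var(-4Y + 6) = (-4)²·var(Y) = 16·4.56 = 72.96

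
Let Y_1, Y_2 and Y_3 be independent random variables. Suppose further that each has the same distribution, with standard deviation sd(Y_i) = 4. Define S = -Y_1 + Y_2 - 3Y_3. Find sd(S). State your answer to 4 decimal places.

Var(Y_i) = (4)² = 16
By independence, Var(S) = (-1)²Var(Y_1) + (1)²Var(Y_2) + (-3)²Var(Y_3)
= (-1)²·16 + (1)²·16 + (-3)²·16 = 176
sd(S) = √176 ≈ 13.2665

13.2665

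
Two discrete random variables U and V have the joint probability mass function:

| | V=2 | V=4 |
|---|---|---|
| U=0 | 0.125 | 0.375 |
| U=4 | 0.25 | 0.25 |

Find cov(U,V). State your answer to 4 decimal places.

E[U] = 2,  E[V] = 3.25
E[UV] = 6
cov(U,V) = E[UV] − E[U]E[V] = 6 − (2)(3.25) = -0.5

-0.5000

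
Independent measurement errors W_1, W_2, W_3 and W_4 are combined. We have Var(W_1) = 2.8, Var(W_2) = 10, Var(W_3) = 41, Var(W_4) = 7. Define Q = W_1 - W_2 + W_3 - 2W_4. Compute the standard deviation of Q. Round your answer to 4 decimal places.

By independence, Var(Q) = (1)²Var(W_1) + (-1)²Var(W_2) + (1)²Var(W_3) + (-2)²Var(W_4)
= (1)²·2.8 + (-1)²·10 + (1)²·41 + (-2)²·7 = 81.8
SD(Q) = √81.8 ≈ 9.0443

9.0443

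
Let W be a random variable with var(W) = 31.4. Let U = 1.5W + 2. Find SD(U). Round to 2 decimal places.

var(1.5W + 2) = (1.5)²·31.4 = 70.65
SD(U) = √70.65 ≈ 8.41

8.41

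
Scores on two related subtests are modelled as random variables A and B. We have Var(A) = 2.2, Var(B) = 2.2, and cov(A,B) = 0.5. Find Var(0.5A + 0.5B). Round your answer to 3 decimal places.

1.350

Var(0.5A + 0.5B) = (0.5)²·Var(A) + (0.5)²·Var(B) + 2·(0.5)·(0.5)·cov(A,B)
= 0.25·2.2 + 0.25·2.2 + 0.5·0.5 = 1.35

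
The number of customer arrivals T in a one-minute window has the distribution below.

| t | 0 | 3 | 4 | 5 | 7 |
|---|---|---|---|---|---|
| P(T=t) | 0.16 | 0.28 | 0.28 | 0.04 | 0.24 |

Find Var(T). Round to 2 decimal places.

E[T] = (0)(0.16) + (3)(0.28) + (4)(0.28) + (5)(0.04) + (7)(0.24) = 3.84
E[T²] = (0)²(0.16) + (3)²(0.28) + (4)²(0.28) + (5)²(0.04) + (7)²(0.24) = 19.76
Var(T) = E[T²] − (E[T])² = 19.76 − (3.84)² = 5.0144

5.01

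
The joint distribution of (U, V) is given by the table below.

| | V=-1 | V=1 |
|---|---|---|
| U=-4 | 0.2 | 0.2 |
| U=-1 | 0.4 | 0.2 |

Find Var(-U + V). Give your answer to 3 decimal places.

3.600

E[U] = -2.2,  E[V] = -0.2,  E[UV] = 0.2
Var(U) = 7 − (-2.2)² = 2.16;  Var(V) = 1 − (-0.2)² = 0.96
Cov(U,V) = 0.2 − (-2.2)(-0.2) = -0.24
Var(-U + V) = (-1)²·2.16 + (1)²·0.96 + 2·(-1)·(1)·-0.24 = 3.6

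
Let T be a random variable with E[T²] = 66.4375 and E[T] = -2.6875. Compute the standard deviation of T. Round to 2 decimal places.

V(T) = 66.4375 − (-2.6875)² = 59.21484375
SD(T) = √59.21484375 ≈ 7.70

7.70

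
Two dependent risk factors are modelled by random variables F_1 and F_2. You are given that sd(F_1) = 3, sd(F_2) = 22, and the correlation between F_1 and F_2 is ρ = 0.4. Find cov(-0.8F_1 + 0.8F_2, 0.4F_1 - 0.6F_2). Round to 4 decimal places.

Var(F_1) = (3)² = 9;  Var(F_2) = (22)² = 484
cov(F_1,F_2) = ρ·sd(F_1)·sd(F_2) = 0.4·3·22 = 26.4
cov(-0.8F_1 + 0.8F_2, 0.4F_1 - 0.6F_2) = (-0.8)(0.4)Var(F_1) + (0.8)(-0.6)Var(F_2) + [(-0.8)(-0.6) + (0.8)(0.4)]cov(F_1,F_2)
= -0.32·9 + -0.48·484 + 0.8·26.4 = -214.08

-214.0800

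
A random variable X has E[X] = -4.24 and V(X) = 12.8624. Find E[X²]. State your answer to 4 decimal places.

E[X²] = V(X) + (E[X])² = 12.8624 + (-4.24)² = 30.84

30.8400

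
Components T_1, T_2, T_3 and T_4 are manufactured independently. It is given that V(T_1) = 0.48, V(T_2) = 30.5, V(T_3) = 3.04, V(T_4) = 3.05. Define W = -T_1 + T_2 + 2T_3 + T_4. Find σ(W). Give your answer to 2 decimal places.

6.80

By independence, V(W) = (-1)²V(T_1) + (1)²V(T_2) + (2)²V(T_3) + (1)²V(T_4)
= (-1)²·0.48 + (1)²·30.5 + (2)²·3.04 + (1)²·3.05 = 46.19
σ(W) = √46.19 ≈ 6.80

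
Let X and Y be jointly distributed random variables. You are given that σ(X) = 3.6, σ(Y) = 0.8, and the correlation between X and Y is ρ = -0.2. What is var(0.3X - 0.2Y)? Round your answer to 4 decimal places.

var(X) = (3.6)² = 12.96;  var(Y) = (0.8)² = 0.64
cov(X,Y) = ρ·σ(X)·σ(Y) = -0.2·3.6·0.8 = -0.576
var(0.3X - 0.2Y) = (0.3)²·var(X) + (-0.2)²·var(Y) + 2·(0.3)·(-0.2)·cov(X,Y)
= 0.09·12.96 + 0.04·0.64 + -0.12·-0.576 = 1.26112

1.2611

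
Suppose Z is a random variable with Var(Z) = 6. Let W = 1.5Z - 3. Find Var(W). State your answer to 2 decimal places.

13.50

Var(1.5Z - 3) = (1.5)²·Var(Z) = 2.25·6 = 13.5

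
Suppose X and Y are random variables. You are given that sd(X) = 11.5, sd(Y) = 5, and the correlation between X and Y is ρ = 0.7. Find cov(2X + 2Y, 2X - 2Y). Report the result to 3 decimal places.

429.000

V(X) = (11.5)² = 132.25;  V(Y) = (5)² = 25
cov(X,Y) = ρ·sd(X)·sd(Y) = 0.7·11.5·5 = 40.25
cov(2X + 2Y, 2X - 2Y) = (2)(2)V(X) + (2)(-2)V(Y) + [(2)(-2) + (2)(2)]cov(X,Y)
= 4·132.25 + -4·25 + 0·40.25 = 429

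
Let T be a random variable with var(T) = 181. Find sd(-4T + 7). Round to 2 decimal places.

var(-4T + 7) = (-4)²·181 = 2896
sd(-4T + 7) = √2896 ≈ 53.81

53.81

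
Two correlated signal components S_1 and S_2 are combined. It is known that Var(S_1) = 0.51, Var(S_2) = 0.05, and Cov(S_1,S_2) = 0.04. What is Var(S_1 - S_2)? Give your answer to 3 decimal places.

0.480

Var(S_1 - S_2) = (1)²·Var(S_1) + (-1)²·Var(S_2) + 2·(1)·(-1)·Cov(S_1,S_2)
= 1·0.51 + 1·0.05 + -2·0.04 = 0.48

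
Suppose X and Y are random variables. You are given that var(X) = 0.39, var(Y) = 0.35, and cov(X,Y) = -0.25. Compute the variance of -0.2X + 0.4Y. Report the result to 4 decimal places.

0.1116

var(-0.2X + 0.4Y) = (-0.2)²·var(X) + (0.4)²·var(Y) + 2·(-0.2)·(0.4)·cov(X,Y)
= 0.04·0.39 + 0.16·0.35 + -0.16·-0.25 = 0.1116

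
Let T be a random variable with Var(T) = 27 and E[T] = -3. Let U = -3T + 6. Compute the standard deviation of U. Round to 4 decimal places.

Var(-3T + 6) = (-3)²·27 = 243
SD(U) = √243 ≈ 15.5885

15.5885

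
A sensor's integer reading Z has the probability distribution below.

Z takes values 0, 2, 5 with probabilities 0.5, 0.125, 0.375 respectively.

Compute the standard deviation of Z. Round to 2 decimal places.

E[Z] = (0)(0.5) + (2)(0.125) + (5)(0.375) = 2.125
E[Z²] = (0)²(0.5) + (2)²(0.125) + (5)²(0.375) = 9.875
V(Z) = E[Z²] − (E[Z])² = 9.875 − (2.125)² = 5.359375
sd(Z) = √5.359375 ≈ 2.32

2.32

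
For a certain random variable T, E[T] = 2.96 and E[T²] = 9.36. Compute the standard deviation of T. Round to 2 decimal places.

Var(T) = 9.36 − (2.96)² = 0.5984
SD(T) = √0.5984 ≈ 0.77

0.77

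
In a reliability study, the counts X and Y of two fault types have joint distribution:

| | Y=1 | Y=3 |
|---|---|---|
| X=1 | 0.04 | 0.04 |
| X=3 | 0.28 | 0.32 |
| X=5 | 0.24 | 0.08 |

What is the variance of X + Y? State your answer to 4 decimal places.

1.8304

E[X] = 3.48,  E[Y] = 1.88,  E[XY] = 6.28
Var(X) = 13.48 − (3.48)² = 1.3696;  Var(Y) = 4.52 − (1.88)² = 0.9856
Cov(X,Y) = 6.28 − (3.48)(1.88) = -0.2624
Var(X + Y) = (1)²·1.3696 + (1)²·0.9856 + 2·(1)·(1)·-0.2624 = 1.8304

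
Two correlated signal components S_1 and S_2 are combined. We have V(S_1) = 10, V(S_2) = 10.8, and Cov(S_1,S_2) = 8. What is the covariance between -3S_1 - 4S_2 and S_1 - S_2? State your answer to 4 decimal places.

Cov(-3S_1 - 4S_2, S_1 - S_2) = (-3)(1)V(S_1) + (-4)(-1)V(S_2) + [(-3)(-1) + (-4)(1)]Cov(S_1,S_2)
= -3·10 + 4·10.8 + -1·8 = 5.2

5.2000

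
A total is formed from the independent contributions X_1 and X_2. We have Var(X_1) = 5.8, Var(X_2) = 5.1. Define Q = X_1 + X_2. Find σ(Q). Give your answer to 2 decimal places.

3.30

By independence, Var(Q) = (1)²Var(X_1) + (1)²Var(X_2)
= (1)²·5.8 + (1)²·5.1 = 10.9
σ(Q) = √10.9 ≈ 3.30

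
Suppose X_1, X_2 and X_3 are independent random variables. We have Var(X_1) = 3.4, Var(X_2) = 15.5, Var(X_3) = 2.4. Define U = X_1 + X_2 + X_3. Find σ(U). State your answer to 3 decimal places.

By independence, Var(U) = (1)²Var(X_1) + (1)²Var(X_2) + (1)²Var(X_3)
= (1)²·3.4 + (1)²·15.5 + (1)²·2.4 = 21.3
σ(U) = √21.3 ≈ 4.615

4.615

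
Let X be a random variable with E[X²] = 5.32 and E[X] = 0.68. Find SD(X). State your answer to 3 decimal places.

2.204

V(X) = 5.32 − (0.68)² = 4.8576
SD(X) = √4.8576 ≈ 2.204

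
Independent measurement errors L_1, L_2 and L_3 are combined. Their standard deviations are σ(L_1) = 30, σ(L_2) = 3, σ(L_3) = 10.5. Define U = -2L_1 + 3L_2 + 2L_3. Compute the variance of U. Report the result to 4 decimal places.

Var(L_1) = 900, Var(L_2) = 9, Var(L_3) = 110.25
By independence, Var(U) = (-2)²Var(L_1) + (3)²Var(L_2) + (2)²Var(L_3)
= (-2)²·900 + (3)²·9 + (2)²·110.25 = 4122

4122.0000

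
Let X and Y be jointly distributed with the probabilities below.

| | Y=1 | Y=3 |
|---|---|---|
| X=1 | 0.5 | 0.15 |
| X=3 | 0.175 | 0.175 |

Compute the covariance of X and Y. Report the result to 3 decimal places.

0.245

E[X] = 1.7,  E[Y] = 1.65
E[XY] = 3.05
Cov(X,Y) = E[XY] − E[X]E[Y] = 3.05 − (1.7)(1.65) = 0.245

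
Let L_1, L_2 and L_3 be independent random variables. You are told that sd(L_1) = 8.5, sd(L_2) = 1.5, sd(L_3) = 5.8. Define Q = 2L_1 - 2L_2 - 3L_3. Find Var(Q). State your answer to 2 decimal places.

600.76

Var(L_1) = 72.25, Var(L_2) = 2.25, Var(L_3) = 33.64
By independence, Var(Q) = (2)²Var(L_1) + (-2)²Var(L_2) + (-3)²Var(L_3)
= (2)²·72.25 + (-2)²·2.25 + (-3)²·33.64 = 600.76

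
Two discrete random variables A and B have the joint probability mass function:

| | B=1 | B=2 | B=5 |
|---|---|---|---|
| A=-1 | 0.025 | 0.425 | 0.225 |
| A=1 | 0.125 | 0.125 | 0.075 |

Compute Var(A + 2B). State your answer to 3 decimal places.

8.878

E[A] = -0.35,  E[B] = 2.75,  E[AB] = -1.25
Var(A) = 1 − (-0.35)² = 0.8775;  Var(B) = 9.85 − (2.75)² = 2.2875
Cov(A,B) = -1.25 − (-0.35)(2.75) = -0.2875
Var(A + 2B) = (1)²·0.8775 + (2)²·2.2875 + 2·(1)·(2)·-0.2875 = 8.8775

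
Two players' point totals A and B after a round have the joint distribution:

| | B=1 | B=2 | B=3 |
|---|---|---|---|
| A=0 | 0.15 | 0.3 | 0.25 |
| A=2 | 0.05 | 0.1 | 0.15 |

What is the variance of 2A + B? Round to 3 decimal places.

E[A] = 0.6,  E[B] = 2.2,  E[AB] = 1.4
Var(A) = 1.2 − (0.6)² = 0.84;  Var(B) = 5.4 − (2.2)² = 0.56
Cov(A,B) = 1.4 − (0.6)(2.2) = 0.08
Var(2A + B) = (2)²·0.84 + (1)²·0.56 + 2·(2)·(1)·0.08 = 4.24

4.240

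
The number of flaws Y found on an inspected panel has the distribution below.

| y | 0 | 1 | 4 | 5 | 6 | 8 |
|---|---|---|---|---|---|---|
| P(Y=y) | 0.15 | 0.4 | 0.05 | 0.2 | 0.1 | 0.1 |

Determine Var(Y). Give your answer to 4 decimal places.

E[Y] = (0)(0.15) + (1)(0.4) + (4)(0.05) + (5)(0.2) + (6)(0.1) + (8)(0.1) = 3
E[Y²] = (0)²(0.15) + (1)²(0.4) + (4)²(0.05) + (5)²(0.2) + (6)²(0.1) + (8)²(0.1) = 16.2
Var(Y) = E[Y²] − (E[Y])² = 16.2 − (3)² = 7.2

7.2000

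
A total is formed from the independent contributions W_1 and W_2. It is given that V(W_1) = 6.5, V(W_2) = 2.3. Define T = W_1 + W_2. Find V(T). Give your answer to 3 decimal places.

8.800

By independence, V(T) = (1)²V(W_1) + (1)²V(W_2)
= (1)²·6.5 + (1)²·2.3 = 8.8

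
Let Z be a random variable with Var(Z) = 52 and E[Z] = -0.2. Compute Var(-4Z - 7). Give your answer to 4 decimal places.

Var(-4Z - 7) = (-4)²·Var(Z) = 16·52 = 832

832.0000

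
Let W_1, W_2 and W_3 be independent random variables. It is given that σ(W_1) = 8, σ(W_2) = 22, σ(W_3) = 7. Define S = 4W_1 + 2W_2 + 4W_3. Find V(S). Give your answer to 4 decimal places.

V(W_1) = 64, V(W_2) = 484, V(W_3) = 49
By independence, V(S) = (4)²V(W_1) + (2)²V(W_2) + (4)²V(W_3)
= (4)²·64 + (2)²·484 + (4)²·49 = 3744

3744.0000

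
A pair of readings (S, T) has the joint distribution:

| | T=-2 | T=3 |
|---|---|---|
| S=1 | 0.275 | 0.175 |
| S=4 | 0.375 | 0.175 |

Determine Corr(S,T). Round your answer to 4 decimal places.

-0.0737

E[S] = 2.65,  E[T] = -0.25
E[ST] = -0.925
Cov(S,T) = E[ST] − E[S]E[T] = -0.925 − (2.65)(-0.25) = -0.2625
Var(S) = 2.2275,  Var(T) = 5.6875
ρ = -0.2625 / √(2.2275·5.6875) ≈ -0.0737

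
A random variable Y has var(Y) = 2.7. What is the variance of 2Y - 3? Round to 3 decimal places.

10.800

var(2Y - 3) = (2)²·var(Y) = 4·2.7 = 10.8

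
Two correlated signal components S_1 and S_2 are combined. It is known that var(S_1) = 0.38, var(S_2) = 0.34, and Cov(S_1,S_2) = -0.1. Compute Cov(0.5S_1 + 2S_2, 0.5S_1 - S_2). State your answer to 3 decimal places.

Cov(0.5S_1 + 2S_2, 0.5S_1 - S_2) = (0.5)(0.5)var(S_1) + (2)(-1)var(S_2) + [(0.5)(-1) + (2)(0.5)]Cov(S_1,S_2)
= 0.25·0.38 + -2·0.34 + 0.5·-0.1 = -0.635

-0.635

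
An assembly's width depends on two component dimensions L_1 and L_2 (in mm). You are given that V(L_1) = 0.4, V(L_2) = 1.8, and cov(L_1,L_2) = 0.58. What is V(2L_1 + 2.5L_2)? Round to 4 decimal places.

18.6500

V(2L_1 + 2.5L_2) = (2)²·V(L_1) + (2.5)²·V(L_2) + 2·(2)·(2.5)·cov(L_1,L_2)
= 4·0.4 + 6.25·1.8 + 10·0.58 = 18.65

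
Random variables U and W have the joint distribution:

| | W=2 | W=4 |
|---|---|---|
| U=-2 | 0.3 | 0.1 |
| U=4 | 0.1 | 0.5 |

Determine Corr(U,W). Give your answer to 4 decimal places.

E[U] = 1.6,  E[W] = 3.2
E[UW] = 6.8
cov(U,W) = E[UW] − E[U]E[W] = 6.8 − (1.6)(3.2) = 1.68
V(U) = 8.64,  V(W) = 0.96
ρ = 1.68 / √(8.64·0.96) ≈ 0.5833

0.5833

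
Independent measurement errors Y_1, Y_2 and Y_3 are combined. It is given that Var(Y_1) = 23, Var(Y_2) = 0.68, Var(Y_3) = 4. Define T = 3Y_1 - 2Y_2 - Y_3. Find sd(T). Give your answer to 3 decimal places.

14.619

By independence, Var(T) = (3)²Var(Y_1) + (-2)²Var(Y_2) + (-1)²Var(Y_3)
= (3)²·23 + (-2)²·0.68 + (-1)²·4 = 213.72
sd(T) = √213.72 ≈ 14.619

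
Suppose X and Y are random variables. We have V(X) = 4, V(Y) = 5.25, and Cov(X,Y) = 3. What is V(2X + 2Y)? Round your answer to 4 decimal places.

61.0000

V(2X + 2Y) = (2)²·V(X) + (2)²·V(Y) + 2·(2)·(2)·Cov(X,Y)
= 4·4 + 4·5.25 + 8·3 = 61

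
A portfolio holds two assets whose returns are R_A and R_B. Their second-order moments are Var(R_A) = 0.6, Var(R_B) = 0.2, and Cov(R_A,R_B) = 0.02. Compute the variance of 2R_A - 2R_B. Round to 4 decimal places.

Var(2R_A - 2R_B) = (2)²·Var(R_A) + (-2)²·Var(R_B) + 2·(2)·(-2)·Cov(R_A,R_B)
= 4·0.6 + 4·0.2 + -8·0.02 = 3.04

3.0400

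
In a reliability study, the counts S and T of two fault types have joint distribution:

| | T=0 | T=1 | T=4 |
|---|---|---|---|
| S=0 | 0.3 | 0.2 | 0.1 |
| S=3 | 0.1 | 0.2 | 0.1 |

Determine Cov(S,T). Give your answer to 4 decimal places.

E[S] = 1.2,  E[T] = 1.2
E[ST] = 1.8
Cov(S,T) = E[ST] − E[S]E[T] = 1.8 − (1.2)(1.2) = 0.36

0.3600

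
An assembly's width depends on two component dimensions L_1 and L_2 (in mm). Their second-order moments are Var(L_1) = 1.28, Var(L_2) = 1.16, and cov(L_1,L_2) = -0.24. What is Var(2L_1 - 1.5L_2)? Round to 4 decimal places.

9.1700

Var(2L_1 - 1.5L_2) = (2)²·Var(L_1) + (-1.5)²·Var(L_2) + 2·(2)·(-1.5)·cov(L_1,L_2)
= 4·1.28 + 2.25·1.16 + -6·-0.24 = 9.17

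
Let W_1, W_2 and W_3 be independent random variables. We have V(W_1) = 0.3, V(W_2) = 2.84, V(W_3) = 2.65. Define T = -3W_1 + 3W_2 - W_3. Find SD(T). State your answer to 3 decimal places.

5.560

By independence, V(T) = (-3)²V(W_1) + (3)²V(W_2) + (-1)²V(W_3)
= (-3)²·0.3 + (3)²·2.84 + (-1)²·2.65 = 30.91
SD(T) = √30.91 ≈ 5.560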